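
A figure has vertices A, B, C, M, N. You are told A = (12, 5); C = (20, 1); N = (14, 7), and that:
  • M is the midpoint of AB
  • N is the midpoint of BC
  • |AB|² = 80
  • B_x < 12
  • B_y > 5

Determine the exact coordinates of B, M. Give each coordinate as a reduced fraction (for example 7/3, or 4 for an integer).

1. B_x = 8  [B = 2·N−C = 2·(14, 7)−(20, 1)]
2. B_y = 13  [B = 2·N−C = 2·(14, 7)−(20, 1)]
   so B = (8, 13)
3. M_x = 10  [2·M = A+B = (12, 5)+(8, 13)]
4. M_y = 9  [2·M = A+B = (12, 5)+(8, 13)]
   so M = (10, 9)

B = (8, 13)
M = (10, 9)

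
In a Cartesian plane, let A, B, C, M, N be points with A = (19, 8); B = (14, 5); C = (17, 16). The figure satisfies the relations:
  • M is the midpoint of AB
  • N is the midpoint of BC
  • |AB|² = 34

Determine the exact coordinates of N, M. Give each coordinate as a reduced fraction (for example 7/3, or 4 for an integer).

1. M_x = 33/2  [2·M = A+B = (19, 8)+(14, 5)]
2. M_y = 13/2  [2·M = A+B = (19, 8)+(14, 5)]
   so M = (33/2, 13/2)
3. N_x = 31/2  [2·N = B+C = (14, 5)+(17, 16)]
4. N_y = 21/2  [2·N = B+C = (14, 5)+(17, 16)]
   so N = (31/2, 21/2)

N = (31/2, 21/2)
M = (33/2, 13/2)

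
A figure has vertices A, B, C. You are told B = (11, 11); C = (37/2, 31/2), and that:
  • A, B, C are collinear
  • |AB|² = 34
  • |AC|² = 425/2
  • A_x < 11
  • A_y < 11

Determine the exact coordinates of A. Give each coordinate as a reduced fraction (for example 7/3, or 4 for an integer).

A = (6, 8)

1. A_x = 6  [[A, B, C are collinear ⇒ -9/2x+15/2y-33=0] ∩ [|A−(11, 11)|²=34]]
2. A_y = 8  [[A, B, C are collinear ⇒ -9/2x+15/2y-33=0] ∩ [|A−(11, 11)|²=34]]
   so A = (6, 8)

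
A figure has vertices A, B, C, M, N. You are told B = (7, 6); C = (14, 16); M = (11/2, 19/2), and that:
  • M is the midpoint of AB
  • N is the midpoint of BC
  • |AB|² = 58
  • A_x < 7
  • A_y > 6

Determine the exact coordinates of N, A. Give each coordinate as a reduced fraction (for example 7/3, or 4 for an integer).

1. A_x = 4  [A = 2·M−B = 2·(11/2, 19/2)−(7, 6)]
2. A_y = 13  [A = 2·M−B = 2·(11/2, 19/2)−(7, 6)]
   so A = (4, 13)
3. N_x = 21/2  [2·N = B+C = (7, 6)+(14, 16)]
4. N_y = 11  [2·N = B+C = (7, 6)+(14, 16)]
   so N = (21/2, 11)

N = (21/2, 11)
A = (4, 13)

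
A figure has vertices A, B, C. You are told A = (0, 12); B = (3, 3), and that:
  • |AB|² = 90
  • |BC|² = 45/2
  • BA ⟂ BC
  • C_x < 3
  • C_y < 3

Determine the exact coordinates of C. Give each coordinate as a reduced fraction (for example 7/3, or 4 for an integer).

1. C_x = -3/2  [[BA ⟂ BC ⇒ -3x+9y-18=0] ∩ [|C−(3, 3)|²=45/2]]
2. C_y = 3/2  [[BA ⟂ BC ⇒ -3x+9y-18=0] ∩ [|C−(3, 3)|²=45/2]]
   so C = (-3/2, 3/2)

C = (-3/2, 3/2)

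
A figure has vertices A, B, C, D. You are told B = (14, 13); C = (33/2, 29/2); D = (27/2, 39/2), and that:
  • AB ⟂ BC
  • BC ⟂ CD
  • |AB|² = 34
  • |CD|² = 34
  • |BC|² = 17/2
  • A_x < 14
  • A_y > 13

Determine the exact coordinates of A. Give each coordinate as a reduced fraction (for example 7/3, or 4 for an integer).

1. A_x = 11  [[AB ⟂ BC ⇒ -5/2x-3/2y+109/2=0] ∩ [|A−(14, 13)|²=34]]
2. A_y = 18  [[AB ⟂ BC ⇒ -5/2x-3/2y+109/2=0] ∩ [|A−(14, 13)|²=34]]
   so A = (11, 18)

A = (11, 18)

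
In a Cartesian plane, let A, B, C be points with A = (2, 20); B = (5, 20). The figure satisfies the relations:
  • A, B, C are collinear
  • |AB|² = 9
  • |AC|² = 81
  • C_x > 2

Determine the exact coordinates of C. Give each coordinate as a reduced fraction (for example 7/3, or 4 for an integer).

C = (11, 20)

1. C_x = 11  [[A, B, C are collinear ⇒ 3y-60=0] ∩ [|C−(2, 20)|²=81]]
2. C_y = 20  [[A, B, C are collinear ⇒ 3y-60=0] ∩ [|C−(2, 20)|²=81]]
   so C = (11, 20)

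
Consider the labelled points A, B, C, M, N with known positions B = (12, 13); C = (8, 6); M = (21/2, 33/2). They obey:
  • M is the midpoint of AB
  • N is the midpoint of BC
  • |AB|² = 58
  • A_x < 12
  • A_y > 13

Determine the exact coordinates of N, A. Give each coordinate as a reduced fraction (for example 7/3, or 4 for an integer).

N = (10, 19/2)
A = (9, 20)

1. A_x = 9  [A = 2·M−B = 2·(21/2, 33/2)−(12, 13)]
2. A_y = 20  [A = 2·M−B = 2·(21/2, 33/2)−(12, 13)]
   so A = (9, 20)
3. N_x = 10  [2·N = B+C = (12, 13)+(8, 6)]
4. N_y = 19/2  [2·N = B+C = (12, 13)+(8, 6)]
   so N = (10, 19/2)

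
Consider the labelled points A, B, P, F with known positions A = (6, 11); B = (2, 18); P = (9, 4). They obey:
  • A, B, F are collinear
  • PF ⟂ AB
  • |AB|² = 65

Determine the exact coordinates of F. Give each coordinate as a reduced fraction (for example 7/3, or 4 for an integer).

1. F_x = 634/65  [[A, B, F are collinear ⇒ -7x-4y+86=0] ∩ [PF ⟂ AB ⇒ -4x+7y+8=0]]
2. F_y = 288/65  [[A, B, F are collinear ⇒ -7x-4y+86=0] ∩ [PF ⟂ AB ⇒ -4x+7y+8=0]]
   so F = (634/65, 288/65)

F = (634/65, 288/65)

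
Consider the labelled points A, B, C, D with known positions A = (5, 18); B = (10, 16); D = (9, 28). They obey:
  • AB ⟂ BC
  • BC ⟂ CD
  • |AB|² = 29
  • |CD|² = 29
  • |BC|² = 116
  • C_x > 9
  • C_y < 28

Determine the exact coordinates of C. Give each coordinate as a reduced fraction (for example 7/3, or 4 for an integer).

1. C_x = 14  [[AB ⟂ BC ⇒ 5x-2y-18=0] ∩ [|C−(9, 28)|²=29]]
2. C_y = 26  [[AB ⟂ BC ⇒ 5x-2y-18=0] ∩ [|C−(9, 28)|²=29]]
   so C = (14, 26)

C = (14, 26)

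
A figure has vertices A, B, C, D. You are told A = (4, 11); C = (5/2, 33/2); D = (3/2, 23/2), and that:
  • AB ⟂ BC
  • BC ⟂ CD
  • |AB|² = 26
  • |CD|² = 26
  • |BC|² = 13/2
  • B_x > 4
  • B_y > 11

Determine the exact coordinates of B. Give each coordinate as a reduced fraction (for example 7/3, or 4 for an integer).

B = (5, 16)

1. B_x = 5  [[BC ⟂ CD ⇒ 1x+5y-85=0] ∩ [|B−(4, 11)|²=26]]
2. B_y = 16  [[BC ⟂ CD ⇒ 1x+5y-85=0] ∩ [|B−(4, 11)|²=26]]
   so B = (5, 16)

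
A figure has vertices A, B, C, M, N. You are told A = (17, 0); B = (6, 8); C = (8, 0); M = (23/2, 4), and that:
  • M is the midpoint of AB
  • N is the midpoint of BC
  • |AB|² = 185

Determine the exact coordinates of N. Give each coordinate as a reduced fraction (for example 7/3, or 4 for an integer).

1. N_x = 7  [2·N = B+C = (6, 8)+(8, 0)]
2. N_y = 4  [2·N = B+C = (6, 8)+(8, 0)]
   so N = (7, 4)

N = (7, 4)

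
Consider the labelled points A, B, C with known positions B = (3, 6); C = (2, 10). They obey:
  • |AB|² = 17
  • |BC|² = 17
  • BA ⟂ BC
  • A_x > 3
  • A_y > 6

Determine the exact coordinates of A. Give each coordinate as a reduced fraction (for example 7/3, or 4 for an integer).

A = (7, 7)

1. A_x = 7  [[BA ⟂ BC ⇒ -1x+4y-21=0] ∩ [|A−(3, 6)|²=17]]
2. A_y = 7  [[BA ⟂ BC ⇒ -1x+4y-21=0] ∩ [|A−(3, 6)|²=17]]
   so A = (7, 7)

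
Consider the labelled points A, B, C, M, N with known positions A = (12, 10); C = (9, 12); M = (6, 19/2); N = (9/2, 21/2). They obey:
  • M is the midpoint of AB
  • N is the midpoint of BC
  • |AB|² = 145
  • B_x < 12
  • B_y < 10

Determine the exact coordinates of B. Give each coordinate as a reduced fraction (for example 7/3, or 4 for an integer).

B = (0, 9)

1. B_x = 0  [B = 2·M−A = 2·(6, 19/2)−(12, 10)]
2. B_y = 9  [B = 2·M−A = 2·(6, 19/2)−(12, 10)]
   so B = (0, 9)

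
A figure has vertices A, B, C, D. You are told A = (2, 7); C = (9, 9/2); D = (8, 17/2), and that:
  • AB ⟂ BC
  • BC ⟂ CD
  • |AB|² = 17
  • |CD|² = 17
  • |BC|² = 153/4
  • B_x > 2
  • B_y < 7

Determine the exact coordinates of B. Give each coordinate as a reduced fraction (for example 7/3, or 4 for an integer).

1. B_x = 3  [[BC ⟂ CD ⇒ 1x-4y+9=0] ∩ [|B−(2, 7)|²=17]]
2. B_y = 3  [[BC ⟂ CD ⇒ 1x-4y+9=0] ∩ [|B−(2, 7)|²=17]]
   so B = (3, 3)

B = (3, 3)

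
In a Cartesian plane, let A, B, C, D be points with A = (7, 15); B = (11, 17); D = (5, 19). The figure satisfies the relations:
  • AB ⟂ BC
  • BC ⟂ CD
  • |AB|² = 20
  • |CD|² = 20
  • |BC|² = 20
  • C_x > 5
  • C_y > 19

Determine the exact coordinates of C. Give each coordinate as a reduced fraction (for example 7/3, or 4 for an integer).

1. C_x = 9  [[AB ⟂ BC ⇒ 4x+2y-78=0] ∩ [|C−(5, 19)|²=20]]
2. C_y = 21  [[AB ⟂ BC ⇒ 4x+2y-78=0] ∩ [|C−(5, 19)|²=20]]
   so C = (9, 21)

C = (9, 21)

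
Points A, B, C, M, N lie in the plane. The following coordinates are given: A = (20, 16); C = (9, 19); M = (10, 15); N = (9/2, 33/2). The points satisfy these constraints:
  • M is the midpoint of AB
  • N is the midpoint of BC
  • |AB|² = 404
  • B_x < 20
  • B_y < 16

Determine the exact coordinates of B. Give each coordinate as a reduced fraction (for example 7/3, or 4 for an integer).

B = (0, 14)

1. B_x = 0  [B = 2·M−A = 2·(10, 15)−(20, 16)]
2. B_y = 14  [B = 2·M−A = 2·(10, 15)−(20, 16)]
   so B = (0, 14)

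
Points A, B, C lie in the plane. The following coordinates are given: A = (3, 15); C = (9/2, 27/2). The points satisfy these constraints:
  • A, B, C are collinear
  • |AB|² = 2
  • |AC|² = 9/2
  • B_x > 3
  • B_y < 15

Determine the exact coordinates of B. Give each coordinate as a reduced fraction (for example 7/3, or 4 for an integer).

1. B_x = 4  [[A, B, C are collinear ⇒ -3/2x-3/2y+27=0] ∩ [|B−(3, 15)|²=2]]
2. B_y = 14  [[A, B, C are collinear ⇒ -3/2x-3/2y+27=0] ∩ [|B−(3, 15)|²=2]]
   so B = (4, 14)

B = (4, 14)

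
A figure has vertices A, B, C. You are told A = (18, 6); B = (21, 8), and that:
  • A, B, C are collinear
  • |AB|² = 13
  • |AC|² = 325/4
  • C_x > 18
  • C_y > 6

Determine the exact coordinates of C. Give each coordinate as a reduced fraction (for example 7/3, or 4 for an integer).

1. C_x = 51/2  [[A, B, C are collinear ⇒ -2x+3y+18=0] ∩ [|C−(18, 6)|²=325/4]]
2. C_y = 11  [[A, B, C are collinear ⇒ -2x+3y+18=0] ∩ [|C−(18, 6)|²=325/4]]
   so C = (51/2, 11)

C = (51/2, 11)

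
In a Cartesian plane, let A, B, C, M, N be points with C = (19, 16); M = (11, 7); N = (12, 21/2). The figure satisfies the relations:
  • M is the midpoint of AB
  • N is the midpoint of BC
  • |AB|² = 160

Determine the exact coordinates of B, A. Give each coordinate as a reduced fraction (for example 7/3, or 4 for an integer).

B = (5, 5)
A = (17, 9)

1. B_x = 5  [B = 2·N−C = 2·(12, 21/2)−(19, 16)]
2. B_y = 5  [B = 2·N−C = 2·(12, 21/2)−(19, 16)]
   so B = (5, 5)
3. A_x = 17  [A = 2·M−B = 2·(11, 7)−(5, 5)]
4. A_y = 9  [A = 2·M−B = 2·(11, 7)−(5, 5)]
   so A = (17, 9)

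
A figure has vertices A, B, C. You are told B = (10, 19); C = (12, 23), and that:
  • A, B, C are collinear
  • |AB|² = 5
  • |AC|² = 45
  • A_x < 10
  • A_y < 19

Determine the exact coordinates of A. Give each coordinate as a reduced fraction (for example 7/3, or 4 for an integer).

1. A_x = 9  [[A, B, C are collinear ⇒ -4x+2y+2=0] ∩ [|A−(10, 19)|²=5]]
2. A_y = 17  [[A, B, C are collinear ⇒ -4x+2y+2=0] ∩ [|A−(10, 19)|²=5]]
   so A = (9, 17)

A = (9, 17)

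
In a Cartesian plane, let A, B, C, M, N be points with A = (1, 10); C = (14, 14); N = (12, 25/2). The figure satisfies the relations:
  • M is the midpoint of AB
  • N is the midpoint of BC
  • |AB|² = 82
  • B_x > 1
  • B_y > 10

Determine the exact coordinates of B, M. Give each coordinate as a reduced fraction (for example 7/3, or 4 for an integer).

B = (10, 11)
M = (11/2, 21/2)

1. B_x = 10  [B = 2·N−C = 2·(12, 25/2)−(14, 14)]
2. B_y = 11  [B = 2·N−C = 2·(12, 25/2)−(14, 14)]
   so B = (10, 11)
3. M_x = 11/2  [2·M = A+B = (1, 10)+(10, 11)]
4. M_y = 21/2  [2·M = A+B = (1, 10)+(10, 11)]
   so M = (11/2, 21/2)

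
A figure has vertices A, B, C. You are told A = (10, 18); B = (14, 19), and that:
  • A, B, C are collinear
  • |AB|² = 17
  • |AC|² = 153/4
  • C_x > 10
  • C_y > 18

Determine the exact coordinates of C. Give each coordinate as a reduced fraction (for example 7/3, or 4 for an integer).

1. C_x = 16  [[A, B, C are collinear ⇒ -1x+4y-62=0] ∩ [|C−(10, 18)|²=153/4]]
2. C_y = 39/2  [[A, B, C are collinear ⇒ -1x+4y-62=0] ∩ [|C−(10, 18)|²=153/4]]
   so C = (16, 39/2)

C = (16, 39/2)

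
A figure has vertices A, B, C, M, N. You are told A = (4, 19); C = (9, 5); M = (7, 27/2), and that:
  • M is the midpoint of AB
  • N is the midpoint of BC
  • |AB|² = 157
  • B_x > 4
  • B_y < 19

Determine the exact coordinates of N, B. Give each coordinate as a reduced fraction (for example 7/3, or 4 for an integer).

N = (19/2, 13/2)
B = (10, 8)

1. B_x = 10  [B = 2·M−A = 2·(7, 27/2)−(4, 19)]
2. B_y = 8  [B = 2·M−A = 2·(7, 27/2)−(4, 19)]
   so B = (10, 8)
3. N_x = 19/2  [2·N = B+C = (10, 8)+(9, 5)]
4. N_y = 13/2  [2·N = B+C = (10, 8)+(9, 5)]
   so N = (19/2, 13/2)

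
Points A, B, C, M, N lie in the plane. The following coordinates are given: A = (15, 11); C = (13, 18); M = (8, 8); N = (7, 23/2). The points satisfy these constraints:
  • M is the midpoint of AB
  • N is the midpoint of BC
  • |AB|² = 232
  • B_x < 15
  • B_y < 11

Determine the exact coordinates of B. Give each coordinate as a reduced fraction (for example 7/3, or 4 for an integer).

1. B_x = 1  [B = 2·M−A = 2·(8, 8)−(15, 11)]
2. B_y = 5  [B = 2·M−A = 2·(8, 8)−(15, 11)]
   so B = (1, 5)

B = (1, 5)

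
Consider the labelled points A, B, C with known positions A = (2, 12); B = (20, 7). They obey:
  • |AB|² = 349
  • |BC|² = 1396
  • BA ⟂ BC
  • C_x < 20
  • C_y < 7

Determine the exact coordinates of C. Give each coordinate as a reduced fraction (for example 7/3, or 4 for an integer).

C = (10, -29)

1. C_x = 10  [[BA ⟂ BC ⇒ -18x+5y+325=0] ∩ [|C−(20, 7)|²=1396]]
2. C_y = -29  [[BA ⟂ BC ⇒ -18x+5y+325=0] ∩ [|C−(20, 7)|²=1396]]
   so C = (10, -29)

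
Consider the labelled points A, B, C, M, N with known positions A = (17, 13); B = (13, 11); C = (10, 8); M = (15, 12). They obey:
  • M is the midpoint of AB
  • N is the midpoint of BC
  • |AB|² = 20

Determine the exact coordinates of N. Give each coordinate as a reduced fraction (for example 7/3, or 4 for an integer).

N = (23/2, 19/2)

1. N_x = 23/2  [2·N = B+C = (13, 11)+(10, 8)]
2. N_y = 19/2  [2·N = B+C = (13, 11)+(10, 8)]
   so N = (23/2, 19/2)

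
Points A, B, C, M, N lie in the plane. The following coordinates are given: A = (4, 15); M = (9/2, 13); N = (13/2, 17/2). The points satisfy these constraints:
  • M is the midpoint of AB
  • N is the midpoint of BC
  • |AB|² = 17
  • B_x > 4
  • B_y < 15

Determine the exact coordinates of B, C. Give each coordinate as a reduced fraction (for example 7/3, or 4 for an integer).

B = (5, 11)
C = (8, 6)

1. B_x = 5  [B = 2·M−A = 2·(9/2, 13)−(4, 15)]
2. B_y = 11  [B = 2·M−A = 2·(9/2, 13)−(4, 15)]
   so B = (5, 11)
3. C_x = 8  [C = 2·N−B = 2·(13/2, 17/2)−(5, 11)]
4. C_y = 6  [C = 2·N−B = 2·(13/2, 17/2)−(5, 11)]
   so C = (8, 6)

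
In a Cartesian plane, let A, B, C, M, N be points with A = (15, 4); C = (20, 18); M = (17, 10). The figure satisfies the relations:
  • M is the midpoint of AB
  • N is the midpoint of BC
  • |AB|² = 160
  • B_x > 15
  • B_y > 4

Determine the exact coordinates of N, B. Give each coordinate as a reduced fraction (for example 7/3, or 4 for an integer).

N = (39/2, 17)
B = (19, 16)

1. B_x = 19  [B = 2·M−A = 2·(17, 10)−(15, 4)]
2. B_y = 16  [B = 2·M−A = 2·(17, 10)−(15, 4)]
   so B = (19, 16)
3. N_x = 39/2  [2·N = B+C = (19, 16)+(20, 18)]
4. N_y = 17  [2·N = B+C = (19, 16)+(20, 18)]
   so N = (39/2, 17)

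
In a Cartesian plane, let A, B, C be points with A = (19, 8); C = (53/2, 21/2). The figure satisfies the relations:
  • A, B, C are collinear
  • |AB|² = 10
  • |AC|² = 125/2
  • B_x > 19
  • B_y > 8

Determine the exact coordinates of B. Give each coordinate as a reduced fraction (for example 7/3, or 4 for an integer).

B = (22, 9)

1. B_x = 22  [[A, B, C are collinear ⇒ 5/2x-15/2y+25/2=0] ∩ [|B−(19, 8)|²=10]]
2. B_y = 9  [[A, B, C are collinear ⇒ 5/2x-15/2y+25/2=0] ∩ [|B−(19, 8)|²=10]]
   so B = (22, 9)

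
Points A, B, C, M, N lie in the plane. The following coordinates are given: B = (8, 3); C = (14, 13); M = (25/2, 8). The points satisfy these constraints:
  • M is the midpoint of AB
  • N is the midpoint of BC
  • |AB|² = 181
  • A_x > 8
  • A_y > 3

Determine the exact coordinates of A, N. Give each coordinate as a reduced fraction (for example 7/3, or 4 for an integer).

A = (17, 13)
N = (11, 8)

1. A_x = 17  [A = 2·M−B = 2·(25/2, 8)−(8, 3)]
2. A_y = 13  [A = 2·M−B = 2·(25/2, 8)−(8, 3)]
   so A = (17, 13)
3. N_x = 11  [2·N = B+C = (8, 3)+(14, 13)]
4. N_y = 8  [2·N = B+C = (8, 3)+(14, 13)]
   so N = (11, 8)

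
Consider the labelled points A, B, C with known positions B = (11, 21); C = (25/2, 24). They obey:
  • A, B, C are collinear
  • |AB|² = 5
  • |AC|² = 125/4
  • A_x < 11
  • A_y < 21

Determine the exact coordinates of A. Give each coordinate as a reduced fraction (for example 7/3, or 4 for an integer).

1. A_x = 10  [[A, B, C are collinear ⇒ -3x+3/2y+3/2=0] ∩ [|A−(11, 21)|²=5]]
2. A_y = 19  [[A, B, C are collinear ⇒ -3x+3/2y+3/2=0] ∩ [|A−(11, 21)|²=5]]
   so A = (10, 19)

A = (10, 19)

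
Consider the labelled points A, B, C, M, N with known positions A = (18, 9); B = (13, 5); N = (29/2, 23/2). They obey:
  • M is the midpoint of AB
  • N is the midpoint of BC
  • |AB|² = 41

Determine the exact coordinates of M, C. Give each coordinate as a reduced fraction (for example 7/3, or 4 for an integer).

1. M_x = 31/2  [2·M = A+B = (18, 9)+(13, 5)]
2. M_y = 7  [2·M = A+B = (18, 9)+(13, 5)]
   so M = (31/2, 7)
3. C_x = 16  [C = 2·N−B = 2·(29/2, 23/2)−(13, 5)]
4. C_y = 18  [C = 2·N−B = 2·(29/2, 23/2)−(13, 5)]
   so C = (16, 18)

M = (31/2, 7)
C = (16, 18)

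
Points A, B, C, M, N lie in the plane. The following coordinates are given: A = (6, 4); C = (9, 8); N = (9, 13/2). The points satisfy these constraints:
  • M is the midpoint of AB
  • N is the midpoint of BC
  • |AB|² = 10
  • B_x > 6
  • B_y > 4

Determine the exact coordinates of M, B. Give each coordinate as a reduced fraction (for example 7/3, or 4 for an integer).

M = (15/2, 9/2)
B = (9, 5)

1. B_x = 9  [B = 2·N−C = 2·(9, 13/2)−(9, 8)]
2. B_y = 5  [B = 2·N−C = 2·(9, 13/2)−(9, 8)]
   so B = (9, 5)
3. M_x = 15/2  [2·M = A+B = (6, 4)+(9, 5)]
4. M_y = 9/2  [2·M = A+B = (6, 4)+(9, 5)]
   so M = (15/2, 9/2)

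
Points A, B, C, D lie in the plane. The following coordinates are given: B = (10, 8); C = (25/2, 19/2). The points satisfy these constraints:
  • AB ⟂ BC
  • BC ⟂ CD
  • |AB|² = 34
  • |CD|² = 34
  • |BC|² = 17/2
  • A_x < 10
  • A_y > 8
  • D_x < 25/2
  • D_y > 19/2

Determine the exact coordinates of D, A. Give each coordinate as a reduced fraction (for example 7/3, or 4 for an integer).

D = (19/2, 29/2)
A = (7, 13)

1. D_x = 19/2  [[BC ⟂ CD ⇒ 5/2x+3/2y-91/2=0] ∩ [|D−(25/2, 19/2)|²=34]]
2. D_y = 29/2  [[BC ⟂ CD ⇒ 5/2x+3/2y-91/2=0] ∩ [|D−(25/2, 19/2)|²=34]]
   so D = (19/2, 29/2)
3. A_x = 7  [[AB ⟂ BC ⇒ -5/2x-3/2y+37=0] ∩ [|A−(10, 8)|²=34]]
4. A_y = 13  [[AB ⟂ BC ⇒ -5/2x-3/2y+37=0] ∩ [|A−(10, 8)|²=34]]
   so A = (7, 13)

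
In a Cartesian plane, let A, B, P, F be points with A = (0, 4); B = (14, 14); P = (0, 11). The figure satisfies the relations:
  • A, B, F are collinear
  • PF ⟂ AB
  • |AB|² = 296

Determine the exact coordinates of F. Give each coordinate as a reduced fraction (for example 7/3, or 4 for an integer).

F = (245/74, 471/74)

1. F_x = 245/74  [[A, B, F are collinear ⇒ -10x+14y-56=0] ∩ [PF ⟂ AB ⇒ 14x+10y-110=0]]
2. F_y = 471/74  [[A, B, F are collinear ⇒ -10x+14y-56=0] ∩ [PF ⟂ AB ⇒ 14x+10y-110=0]]
   so F = (245/74, 471/74)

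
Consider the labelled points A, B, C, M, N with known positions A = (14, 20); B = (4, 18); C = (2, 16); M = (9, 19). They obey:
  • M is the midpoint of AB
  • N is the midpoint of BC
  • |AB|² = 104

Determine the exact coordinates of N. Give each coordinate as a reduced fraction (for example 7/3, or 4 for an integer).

1. N_x = 3  [2·N = B+C = (4, 18)+(2, 16)]
2. N_y = 17  [2·N = B+C = (4, 18)+(2, 16)]
   so N = (3, 17)

N = (3, 17)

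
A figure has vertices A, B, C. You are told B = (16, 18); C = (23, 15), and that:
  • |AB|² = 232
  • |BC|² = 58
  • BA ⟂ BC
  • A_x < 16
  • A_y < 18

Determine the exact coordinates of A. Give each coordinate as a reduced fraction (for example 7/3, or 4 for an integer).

1. A_x = 10  [[BA ⟂ BC ⇒ 7x-3y-58=0] ∩ [|A−(16, 18)|²=232]]
2. A_y = 4  [[BA ⟂ BC ⇒ 7x-3y-58=0] ∩ [|A−(16, 18)|²=232]]
   so A = (10, 4)

A = (10, 4)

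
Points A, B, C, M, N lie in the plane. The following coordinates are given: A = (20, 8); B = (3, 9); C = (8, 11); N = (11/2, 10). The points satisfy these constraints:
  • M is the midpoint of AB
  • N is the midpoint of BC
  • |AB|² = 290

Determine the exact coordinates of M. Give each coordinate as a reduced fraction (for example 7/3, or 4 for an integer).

M = (23/2, 17/2)

1. M_x = 23/2  [2·M = A+B = (20, 8)+(3, 9)]
2. M_y = 17/2  [2·M = A+B = (20, 8)+(3, 9)]
   so M = (23/2, 17/2)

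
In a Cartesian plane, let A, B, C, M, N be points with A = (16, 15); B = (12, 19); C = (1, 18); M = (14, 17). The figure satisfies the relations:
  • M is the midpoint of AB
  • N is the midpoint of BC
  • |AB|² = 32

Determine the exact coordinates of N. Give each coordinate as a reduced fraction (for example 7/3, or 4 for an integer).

N = (13/2, 37/2)

1. N_x = 13/2  [2·N = B+C = (12, 19)+(1, 18)]
2. N_y = 37/2  [2·N = B+C = (12, 19)+(1, 18)]
   so N = (13/2, 37/2)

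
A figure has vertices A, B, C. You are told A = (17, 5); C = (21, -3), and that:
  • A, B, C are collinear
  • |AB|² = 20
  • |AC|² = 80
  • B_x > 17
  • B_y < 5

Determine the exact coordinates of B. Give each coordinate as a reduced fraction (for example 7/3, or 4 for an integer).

1. B_x = 19  [[A, B, C are collinear ⇒ -8x-4y+156=0] ∩ [|B−(17, 5)|²=20]]
2. B_y = 1  [[A, B, C are collinear ⇒ -8x-4y+156=0] ∩ [|B−(17, 5)|²=20]]
   so B = (19, 1)

B = (19, 1)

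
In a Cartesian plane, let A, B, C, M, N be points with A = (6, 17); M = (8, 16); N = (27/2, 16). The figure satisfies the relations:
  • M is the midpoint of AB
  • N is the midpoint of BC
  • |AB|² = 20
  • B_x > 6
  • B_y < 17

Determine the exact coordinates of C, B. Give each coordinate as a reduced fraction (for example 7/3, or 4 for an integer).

1. B_x = 10  [B = 2·M−A = 2·(8, 16)−(6, 17)]
2. B_y = 15  [B = 2·M−A = 2·(8, 16)−(6, 17)]
   so B = (10, 15)
3. C_x = 17  [C = 2·N−B = 2·(27/2, 16)−(10, 15)]
4. C_y = 17  [C = 2·N−B = 2·(27/2, 16)−(10, 15)]
   so C = (17, 17)

C = (17, 17)
B = (10, 15)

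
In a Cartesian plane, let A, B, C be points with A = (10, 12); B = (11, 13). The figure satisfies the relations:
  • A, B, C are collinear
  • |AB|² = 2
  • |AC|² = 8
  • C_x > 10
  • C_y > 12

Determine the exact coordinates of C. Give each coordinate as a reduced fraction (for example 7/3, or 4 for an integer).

1. C_x = 12  [[A, B, C are collinear ⇒ -1x+1y-2=0] ∩ [|C−(10, 12)|²=8]]
2. C_y = 14  [[A, B, C are collinear ⇒ -1x+1y-2=0] ∩ [|C−(10, 12)|²=8]]
   so C = (12, 14)

C = (12, 14)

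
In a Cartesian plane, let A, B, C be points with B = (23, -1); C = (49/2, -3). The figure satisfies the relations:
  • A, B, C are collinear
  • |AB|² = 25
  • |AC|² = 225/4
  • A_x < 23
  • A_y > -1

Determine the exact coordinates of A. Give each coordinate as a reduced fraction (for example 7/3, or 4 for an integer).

1. A_x = 20  [[A, B, C are collinear ⇒ 2x+3/2y-89/2=0] ∩ [|A−(23, -1)|²=25]]
2. A_y = 3  [[A, B, C are collinear ⇒ 2x+3/2y-89/2=0] ∩ [|A−(23, -1)|²=25]]
   so A = (20, 3)

A = (20, 3)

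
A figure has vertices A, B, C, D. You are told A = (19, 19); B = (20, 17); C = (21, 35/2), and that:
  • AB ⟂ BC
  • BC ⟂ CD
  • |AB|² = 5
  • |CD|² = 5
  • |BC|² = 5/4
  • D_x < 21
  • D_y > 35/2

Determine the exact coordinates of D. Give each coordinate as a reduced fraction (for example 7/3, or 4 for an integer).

D = (20, 39/2)

1. D_x = 20  [[BC ⟂ CD ⇒ 1x+1/2y-119/4=0] ∩ [|D−(21, 35/2)|²=5]]
2. D_y = 39/2  [[BC ⟂ CD ⇒ 1x+1/2y-119/4=0] ∩ [|D−(21, 35/2)|²=5]]
   so D = (20, 39/2)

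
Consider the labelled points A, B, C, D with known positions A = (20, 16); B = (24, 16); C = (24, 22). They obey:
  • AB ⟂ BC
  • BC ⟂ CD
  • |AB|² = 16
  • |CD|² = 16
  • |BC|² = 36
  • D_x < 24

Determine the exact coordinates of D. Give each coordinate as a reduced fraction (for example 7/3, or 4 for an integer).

1. D_x = 20  [[BC ⟂ CD ⇒ 6y-132=0] ∩ [|D−(24, 22)|²=16]]
2. D_y = 22  [[BC ⟂ CD ⇒ 6y-132=0] ∩ [|D−(24, 22)|²=16]]
   so D = (20, 22)

D = (20, 22)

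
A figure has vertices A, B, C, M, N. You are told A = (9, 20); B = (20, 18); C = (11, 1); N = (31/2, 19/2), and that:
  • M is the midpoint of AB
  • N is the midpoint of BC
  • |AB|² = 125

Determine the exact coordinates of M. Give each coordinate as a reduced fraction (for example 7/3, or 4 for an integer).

M = (29/2, 19)

1. M_x = 29/2  [2·M = A+B = (9, 20)+(20, 18)]
2. M_y = 19  [2·M = A+B = (9, 20)+(20, 18)]
   so M = (29/2, 19)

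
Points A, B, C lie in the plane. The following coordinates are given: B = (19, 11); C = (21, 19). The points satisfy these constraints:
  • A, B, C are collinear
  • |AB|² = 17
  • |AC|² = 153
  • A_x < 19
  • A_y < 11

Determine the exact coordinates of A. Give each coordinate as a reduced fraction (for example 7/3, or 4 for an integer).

A = (18, 7)

1. A_x = 18  [[A, B, C are collinear ⇒ -8x+2y+130=0] ∩ [|A−(19, 11)|²=17]]
2. A_y = 7  [[A, B, C are collinear ⇒ -8x+2y+130=0] ∩ [|A−(19, 11)|²=17]]
   so A = (18, 7)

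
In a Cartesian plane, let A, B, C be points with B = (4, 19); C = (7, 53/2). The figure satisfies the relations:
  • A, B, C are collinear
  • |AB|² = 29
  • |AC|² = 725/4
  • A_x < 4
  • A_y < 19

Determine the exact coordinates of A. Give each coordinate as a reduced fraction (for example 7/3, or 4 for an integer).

1. A_x = 2  [[A, B, C are collinear ⇒ -15/2x+3y-27=0] ∩ [|A−(4, 19)|²=29]]
2. A_y = 14  [[A, B, C are collinear ⇒ -15/2x+3y-27=0] ∩ [|A−(4, 19)|²=29]]
   so A = (2, 14)

A = (2, 14)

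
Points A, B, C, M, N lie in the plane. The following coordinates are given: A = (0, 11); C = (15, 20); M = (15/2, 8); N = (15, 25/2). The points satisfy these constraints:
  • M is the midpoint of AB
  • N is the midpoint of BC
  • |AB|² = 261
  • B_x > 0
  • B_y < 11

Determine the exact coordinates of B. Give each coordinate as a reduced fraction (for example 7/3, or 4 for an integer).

1. B_x = 15  [B = 2·M−A = 2·(15/2, 8)−(0, 11)]
2. B_y = 5  [B = 2·M−A = 2·(15/2, 8)−(0, 11)]
   so B = (15, 5)

B = (15, 5)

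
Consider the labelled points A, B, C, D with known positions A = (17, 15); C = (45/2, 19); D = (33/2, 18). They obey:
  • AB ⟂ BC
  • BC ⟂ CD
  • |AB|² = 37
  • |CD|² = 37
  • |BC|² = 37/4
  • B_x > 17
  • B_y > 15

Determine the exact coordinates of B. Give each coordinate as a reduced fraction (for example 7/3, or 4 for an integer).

1. B_x = 23  [[BC ⟂ CD ⇒ 6x+1y-154=0] ∩ [|B−(17, 15)|²=37]]
2. B_y = 16  [[BC ⟂ CD ⇒ 6x+1y-154=0] ∩ [|B−(17, 15)|²=37]]
   so B = (23, 16)

B = (23, 16)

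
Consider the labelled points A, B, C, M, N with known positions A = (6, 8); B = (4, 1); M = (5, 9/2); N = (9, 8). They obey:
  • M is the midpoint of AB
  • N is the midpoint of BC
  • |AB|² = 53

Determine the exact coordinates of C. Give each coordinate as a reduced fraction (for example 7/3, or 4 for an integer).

1. C_x = 14  [C = 2·N−B = 2·(9, 8)−(4, 1)]
2. C_y = 15  [C = 2·N−B = 2·(9, 8)−(4, 1)]
   so C = (14, 15)

C = (14, 15)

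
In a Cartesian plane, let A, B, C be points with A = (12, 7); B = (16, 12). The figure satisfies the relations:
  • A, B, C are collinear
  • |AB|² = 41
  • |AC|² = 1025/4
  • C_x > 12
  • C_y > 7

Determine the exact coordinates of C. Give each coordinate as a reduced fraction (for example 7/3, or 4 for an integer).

1. C_x = 22  [[A, B, C are collinear ⇒ -5x+4y+32=0] ∩ [|C−(12, 7)|²=1025/4]]
2. C_y = 39/2  [[A, B, C are collinear ⇒ -5x+4y+32=0] ∩ [|C−(12, 7)|²=1025/4]]
   so C = (22, 39/2)

C = (22, 39/2)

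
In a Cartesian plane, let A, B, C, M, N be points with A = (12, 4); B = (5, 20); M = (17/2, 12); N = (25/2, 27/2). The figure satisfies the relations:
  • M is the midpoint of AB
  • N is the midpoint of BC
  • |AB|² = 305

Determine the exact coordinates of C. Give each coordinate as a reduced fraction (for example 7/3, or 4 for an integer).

C = (20, 7)

1. C_x = 20  [C = 2·N−B = 2·(25/2, 27/2)−(5, 20)]
2. C_y = 7  [C = 2·N−B = 2·(25/2, 27/2)−(5, 20)]
   so C = (20, 7)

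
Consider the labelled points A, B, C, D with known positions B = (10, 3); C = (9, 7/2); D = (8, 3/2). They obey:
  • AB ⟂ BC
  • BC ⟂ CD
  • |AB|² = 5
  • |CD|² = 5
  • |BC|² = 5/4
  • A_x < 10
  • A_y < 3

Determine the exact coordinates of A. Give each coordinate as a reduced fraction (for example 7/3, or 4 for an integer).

1. A_x = 9  [[AB ⟂ BC ⇒ 1x-1/2y-17/2=0] ∩ [|A−(10, 3)|²=5]]
2. A_y = 1  [[AB ⟂ BC ⇒ 1x-1/2y-17/2=0] ∩ [|A−(10, 3)|²=5]]
   so A = (9, 1)

A = (9, 1)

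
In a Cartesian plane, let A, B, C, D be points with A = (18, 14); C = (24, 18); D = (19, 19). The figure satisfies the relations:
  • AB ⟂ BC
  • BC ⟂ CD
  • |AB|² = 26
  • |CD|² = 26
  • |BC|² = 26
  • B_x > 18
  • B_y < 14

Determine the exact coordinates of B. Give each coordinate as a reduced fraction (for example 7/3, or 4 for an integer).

B = (23, 13)

1. B_x = 23  [[BC ⟂ CD ⇒ 5x-1y-102=0] ∩ [|B−(18, 14)|²=26]]
2. B_y = 13  [[BC ⟂ CD ⇒ 5x-1y-102=0] ∩ [|B−(18, 14)|²=26]]
   so B = (23, 13)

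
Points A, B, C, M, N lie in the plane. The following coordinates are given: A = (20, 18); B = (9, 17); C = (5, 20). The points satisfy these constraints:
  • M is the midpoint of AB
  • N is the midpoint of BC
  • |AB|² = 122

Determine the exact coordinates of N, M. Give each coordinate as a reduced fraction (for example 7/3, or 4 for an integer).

1. M_x = 29/2  [2·M = A+B = (20, 18)+(9, 17)]
2. M_y = 35/2  [2·M = A+B = (20, 18)+(9, 17)]
   so M = (29/2, 35/2)
3. N_x = 7  [2·N = B+C = (9, 17)+(5, 20)]
4. N_y = 37/2  [2·N = B+C = (9, 17)+(5, 20)]
   so N = (7, 37/2)

N = (7, 37/2)
M = (29/2, 35/2)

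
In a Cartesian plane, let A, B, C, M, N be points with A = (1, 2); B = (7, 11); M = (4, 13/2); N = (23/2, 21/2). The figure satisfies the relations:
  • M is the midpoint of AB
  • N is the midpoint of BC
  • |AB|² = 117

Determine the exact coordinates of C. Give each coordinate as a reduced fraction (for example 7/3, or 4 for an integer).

1. C_x = 16  [C = 2·N−B = 2·(23/2, 21/2)−(7, 11)]
2. C_y = 10  [C = 2·N−B = 2·(23/2, 21/2)−(7, 11)]
   so C = (16, 10)

C = (16, 10)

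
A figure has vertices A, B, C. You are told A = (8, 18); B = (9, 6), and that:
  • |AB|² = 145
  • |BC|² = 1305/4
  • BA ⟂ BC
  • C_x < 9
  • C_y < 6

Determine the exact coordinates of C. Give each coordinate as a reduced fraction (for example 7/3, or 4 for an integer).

1. C_x = -9  [[BA ⟂ BC ⇒ -1x+12y-63=0] ∩ [|C−(9, 6)|²=1305/4]]
2. C_y = 9/2  [[BA ⟂ BC ⇒ -1x+12y-63=0] ∩ [|C−(9, 6)|²=1305/4]]
   so C = (-9, 9/2)

C = (-9, 9/2)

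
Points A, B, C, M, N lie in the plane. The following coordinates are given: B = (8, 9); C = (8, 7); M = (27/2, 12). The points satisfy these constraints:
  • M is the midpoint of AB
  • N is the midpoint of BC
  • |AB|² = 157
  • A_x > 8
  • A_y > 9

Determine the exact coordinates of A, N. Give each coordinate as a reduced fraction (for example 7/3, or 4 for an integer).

1. A_x = 19  [A = 2·M−B = 2·(27/2, 12)−(8, 9)]
2. A_y = 15  [A = 2·M−B = 2·(27/2, 12)−(8, 9)]
   so A = (19, 15)
3. N_x = 8  [2·N = B+C = (8, 9)+(8, 7)]
4. N_y = 8  [2·N = B+C = (8, 9)+(8, 7)]
   so N = (8, 8)

A = (19, 15)
N = (8, 8)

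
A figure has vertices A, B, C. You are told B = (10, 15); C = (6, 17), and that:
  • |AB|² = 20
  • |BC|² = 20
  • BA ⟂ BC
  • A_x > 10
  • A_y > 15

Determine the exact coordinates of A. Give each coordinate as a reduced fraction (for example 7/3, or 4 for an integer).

1. A_x = 12  [[BA ⟂ BC ⇒ -4x+2y+10=0] ∩ [|A−(10, 15)|²=20]]
2. A_y = 19  [[BA ⟂ BC ⇒ -4x+2y+10=0] ∩ [|A−(10, 15)|²=20]]
   so A = (12, 19)

A = (12, 19)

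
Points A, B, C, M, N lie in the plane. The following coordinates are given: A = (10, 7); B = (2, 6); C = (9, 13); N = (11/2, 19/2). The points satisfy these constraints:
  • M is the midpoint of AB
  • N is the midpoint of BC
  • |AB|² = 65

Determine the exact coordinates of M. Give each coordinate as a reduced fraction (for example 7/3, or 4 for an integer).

M = (6, 13/2)

1. M_x = 6  [2·M = A+B = (10, 7)+(2, 6)]
2. M_y = 13/2  [2·M = A+B = (10, 7)+(2, 6)]
   so M = (6, 13/2)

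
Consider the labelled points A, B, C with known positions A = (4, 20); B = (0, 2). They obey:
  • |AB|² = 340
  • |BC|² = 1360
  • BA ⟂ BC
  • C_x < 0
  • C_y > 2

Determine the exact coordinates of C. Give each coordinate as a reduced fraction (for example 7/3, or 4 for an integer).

1. C_x = -36  [[BA ⟂ BC ⇒ 4x+18y-36=0] ∩ [|C−(0, 2)|²=1360]]
2. C_y = 10  [[BA ⟂ BC ⇒ 4x+18y-36=0] ∩ [|C−(0, 2)|²=1360]]
   so C = (-36, 10)

C = (-36, 10)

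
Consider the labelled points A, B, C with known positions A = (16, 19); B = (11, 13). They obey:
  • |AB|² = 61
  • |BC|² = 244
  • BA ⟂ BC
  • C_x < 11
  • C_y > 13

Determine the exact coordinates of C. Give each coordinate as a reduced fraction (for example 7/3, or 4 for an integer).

C = (-1, 23)

1. C_x = -1  [[BA ⟂ BC ⇒ 5x+6y-133=0] ∩ [|C−(11, 13)|²=244]]
2. C_y = 23  [[BA ⟂ BC ⇒ 5x+6y-133=0] ∩ [|C−(11, 13)|²=244]]
   so C = (-1, 23)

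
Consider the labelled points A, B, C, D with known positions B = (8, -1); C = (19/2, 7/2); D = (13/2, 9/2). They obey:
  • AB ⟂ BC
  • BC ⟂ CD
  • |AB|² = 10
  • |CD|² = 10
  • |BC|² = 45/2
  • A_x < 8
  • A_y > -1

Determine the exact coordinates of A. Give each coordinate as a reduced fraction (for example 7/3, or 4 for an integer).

1. A_x = 5  [[AB ⟂ BC ⇒ -3/2x-9/2y+15/2=0] ∩ [|A−(8, -1)|²=10]]
2. A_y = 0  [[AB ⟂ BC ⇒ -3/2x-9/2y+15/2=0] ∩ [|A−(8, -1)|²=10]]
   so A = (5, 0)

A = (5, 0)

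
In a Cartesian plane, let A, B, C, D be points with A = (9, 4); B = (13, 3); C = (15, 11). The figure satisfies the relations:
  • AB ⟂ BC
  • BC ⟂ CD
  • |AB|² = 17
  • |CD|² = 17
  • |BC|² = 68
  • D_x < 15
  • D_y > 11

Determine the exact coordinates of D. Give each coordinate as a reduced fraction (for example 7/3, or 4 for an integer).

D = (11, 12)

1. D_x = 11  [[BC ⟂ CD ⇒ 2x+8y-118=0] ∩ [|D−(15, 11)|²=17]]
2. D_y = 12  [[BC ⟂ CD ⇒ 2x+8y-118=0] ∩ [|D−(15, 11)|²=17]]
   so D = (11, 12)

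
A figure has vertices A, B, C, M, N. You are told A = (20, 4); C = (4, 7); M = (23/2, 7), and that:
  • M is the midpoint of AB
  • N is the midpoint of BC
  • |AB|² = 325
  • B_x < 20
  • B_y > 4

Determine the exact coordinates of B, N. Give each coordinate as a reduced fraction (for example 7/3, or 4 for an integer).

1. B_x = 3  [B = 2·M−A = 2·(23/2, 7)−(20, 4)]
2. B_y = 10  [B = 2·M−A = 2·(23/2, 7)−(20, 4)]
   so B = (3, 10)
3. N_x = 7/2  [2·N = B+C = (3, 10)+(4, 7)]
4. N_y = 17/2  [2·N = B+C = (3, 10)+(4, 7)]
   so N = (7/2, 17/2)

B = (3, 10)
N = (7/2, 17/2)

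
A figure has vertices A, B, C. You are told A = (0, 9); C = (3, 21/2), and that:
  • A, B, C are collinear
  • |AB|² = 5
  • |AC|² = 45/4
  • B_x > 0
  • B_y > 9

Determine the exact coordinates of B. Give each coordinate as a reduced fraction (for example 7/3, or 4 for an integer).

1. B_x = 2  [[A, B, C are collinear ⇒ 3/2x-3y+27=0] ∩ [|B−(0, 9)|²=5]]
2. B_y = 10  [[A, B, C are collinear ⇒ 3/2x-3y+27=0] ∩ [|B−(0, 9)|²=5]]
   so B = (2, 10)

B = (2, 10)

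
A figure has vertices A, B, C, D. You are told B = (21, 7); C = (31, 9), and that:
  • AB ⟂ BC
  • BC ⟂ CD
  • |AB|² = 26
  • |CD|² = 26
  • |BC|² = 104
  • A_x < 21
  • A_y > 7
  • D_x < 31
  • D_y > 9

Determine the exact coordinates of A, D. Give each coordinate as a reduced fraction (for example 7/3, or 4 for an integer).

A = (20, 12)
D = (30, 14)

1. A_x = 20  [[AB ⟂ BC ⇒ -10x-2y+224=0] ∩ [|A−(21, 7)|²=26]]
2. A_y = 12  [[AB ⟂ BC ⇒ -10x-2y+224=0] ∩ [|A−(21, 7)|²=26]]
   so A = (20, 12)
3. D_x = 30  [[BC ⟂ CD ⇒ 10x+2y-328=0] ∩ [|D−(31, 9)|²=26]]
4. D_y = 14  [[BC ⟂ CD ⇒ 10x+2y-328=0] ∩ [|D−(31, 9)|²=26]]
   so D = (30, 14)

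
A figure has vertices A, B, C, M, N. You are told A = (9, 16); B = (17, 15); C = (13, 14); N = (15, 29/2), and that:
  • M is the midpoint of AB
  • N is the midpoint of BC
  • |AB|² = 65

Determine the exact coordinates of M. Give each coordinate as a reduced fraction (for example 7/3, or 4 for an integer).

1. M_x = 13  [2·M = A+B = (9, 16)+(17, 15)]
2. M_y = 31/2  [2·M = A+B = (9, 16)+(17, 15)]
   so M = (13, 31/2)

M = (13, 31/2)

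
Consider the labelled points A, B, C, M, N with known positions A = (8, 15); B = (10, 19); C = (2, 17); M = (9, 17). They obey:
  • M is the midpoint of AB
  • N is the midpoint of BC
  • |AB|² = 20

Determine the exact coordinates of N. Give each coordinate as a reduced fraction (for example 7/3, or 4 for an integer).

1. N_x = 6  [2·N = B+C = (10, 19)+(2, 17)]
2. N_y = 18  [2·N = B+C = (10, 19)+(2, 17)]
   so N = (6, 18)

N = (6, 18)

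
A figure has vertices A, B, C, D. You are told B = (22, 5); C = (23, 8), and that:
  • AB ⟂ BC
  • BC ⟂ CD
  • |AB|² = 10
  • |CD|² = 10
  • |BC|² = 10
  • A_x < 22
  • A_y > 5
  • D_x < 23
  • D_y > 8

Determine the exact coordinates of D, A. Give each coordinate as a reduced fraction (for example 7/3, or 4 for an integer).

1. D_x = 20  [[BC ⟂ CD ⇒ 1x+3y-47=0] ∩ [|D−(23, 8)|²=10]]
2. D_y = 9  [[BC ⟂ CD ⇒ 1x+3y-47=0] ∩ [|D−(23, 8)|²=10]]
   so D = (20, 9)
3. A_x = 19  [[AB ⟂ BC ⇒ -1x-3y+37=0] ∩ [|A−(22, 5)|²=10]]
4. A_y = 6  [[AB ⟂ BC ⇒ -1x-3y+37=0] ∩ [|A−(22, 5)|²=10]]
   so A = (19, 6)

D = (20, 9)
A = (19, 6)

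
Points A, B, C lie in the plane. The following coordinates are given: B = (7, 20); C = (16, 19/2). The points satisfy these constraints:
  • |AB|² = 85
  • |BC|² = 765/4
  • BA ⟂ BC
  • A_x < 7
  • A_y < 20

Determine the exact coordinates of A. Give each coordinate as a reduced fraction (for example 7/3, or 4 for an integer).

1. A_x = 0  [[BA ⟂ BC ⇒ 9x-21/2y+147=0] ∩ [|A−(7, 20)|²=85]]
2. A_y = 14  [[BA ⟂ BC ⇒ 9x-21/2y+147=0] ∩ [|A−(7, 20)|²=85]]
   so A = (0, 14)

A = (0, 14)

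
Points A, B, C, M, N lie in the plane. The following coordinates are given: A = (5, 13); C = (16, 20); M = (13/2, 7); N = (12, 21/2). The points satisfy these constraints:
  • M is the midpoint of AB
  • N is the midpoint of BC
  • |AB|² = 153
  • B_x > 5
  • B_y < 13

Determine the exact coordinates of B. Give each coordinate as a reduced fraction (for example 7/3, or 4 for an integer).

1. B_x = 8  [B = 2·M−A = 2·(13/2, 7)−(5, 13)]
2. B_y = 1  [B = 2·M−A = 2·(13/2, 7)−(5, 13)]
   so B = (8, 1)

B = (8, 1)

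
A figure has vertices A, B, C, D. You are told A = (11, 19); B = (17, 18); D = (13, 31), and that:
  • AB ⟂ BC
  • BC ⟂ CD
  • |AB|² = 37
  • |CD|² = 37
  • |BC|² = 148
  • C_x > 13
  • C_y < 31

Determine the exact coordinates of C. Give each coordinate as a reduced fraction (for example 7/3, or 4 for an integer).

C = (19, 30)

1. C_x = 19  [[AB ⟂ BC ⇒ 6x-1y-84=0] ∩ [|C−(13, 31)|²=37]]
2. C_y = 30  [[AB ⟂ BC ⇒ 6x-1y-84=0] ∩ [|C−(13, 31)|²=37]]
   so C = (19, 30)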